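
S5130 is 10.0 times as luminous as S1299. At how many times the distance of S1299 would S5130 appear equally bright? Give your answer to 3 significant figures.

Equal flux requires L_S5130/d_S5130² = L_S1299/d_S1299², so d_S5130/d_S1299 = √(L_S5130/L_S1299)
= √(10.0) = 3.162.

3.16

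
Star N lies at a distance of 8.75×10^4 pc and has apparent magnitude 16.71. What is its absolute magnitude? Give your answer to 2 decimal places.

-3.00

M = m − 5 log₁₀(d/10 pc) = 16.71 − 5 log₁₀(8.75×10^4/10)
  = 16.71 − 5 × 3.942 = 16.71 − 19.71 = -3.00.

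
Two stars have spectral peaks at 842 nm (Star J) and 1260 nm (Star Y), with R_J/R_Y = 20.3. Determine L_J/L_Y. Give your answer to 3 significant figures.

2.07×10^3

Wien's law gives T ∝ 1/λ_max, so T_J/T_Y = λ_Y/λ_J = 1260/842 = 1.496.
Then L ∝ R²T⁴ gives L_J/L_Y = (20.3)² × (1.496)⁴ = 412.1 × 5.015 = 2066.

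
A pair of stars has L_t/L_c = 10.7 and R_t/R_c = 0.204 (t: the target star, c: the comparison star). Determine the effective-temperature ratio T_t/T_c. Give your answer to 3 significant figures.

L ∝ R²T⁴ gives T ∝ (L/R²)^(1/4), so
T_t/T_c = (10.7 / 0.204²)^(1/4) = (257.1)^(1/4) = 4.004.

4.00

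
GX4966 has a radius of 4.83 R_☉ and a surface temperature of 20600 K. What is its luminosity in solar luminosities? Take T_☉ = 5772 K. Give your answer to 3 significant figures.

3.78×10^3 solar luminosities

L/L_☉ = (R/R_☉)² (T/T_☉)⁴ = (4.83)² × (20600/5772)⁴
       = 23.33 × (3.569)⁴ = 23.33 × 162.2 = 3785.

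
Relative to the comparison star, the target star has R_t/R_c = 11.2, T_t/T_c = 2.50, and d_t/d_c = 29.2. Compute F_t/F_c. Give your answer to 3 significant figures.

5.75

L_t/L_c = (R_t/R_c)²(T_t/T_c)⁴ = (11.2)² × (2.50)⁴ = 4900.
F_t/F_c = (L_t/L_c)/(d_t/d_c)² = 4900 / (29.2)² = 5.747.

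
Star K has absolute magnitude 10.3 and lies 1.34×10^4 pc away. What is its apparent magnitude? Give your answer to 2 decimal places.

m = M + 5 log₁₀(d/10 pc) = 10.3 + 5 log₁₀(1.34×10^4/10)
  = 10.3 + 5 × 3.127 = 10.3 + 15.64 = 25.94.

25.94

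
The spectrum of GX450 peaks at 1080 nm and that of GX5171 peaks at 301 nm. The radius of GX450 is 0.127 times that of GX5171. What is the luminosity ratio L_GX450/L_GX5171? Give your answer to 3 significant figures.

Wien's law gives T ∝ 1/λ_max, so T_GX450/T_GX5171 = λ_GX5171/λ_GX450 = 301/1080 = 0.2787.
Then L ∝ R²T⁴ gives L_GX450/L_GX5171 = (0.127)² × (0.2787)⁴ = 0.01613 × 0.006034 = 9.731×10^-5.

9.73×10^-5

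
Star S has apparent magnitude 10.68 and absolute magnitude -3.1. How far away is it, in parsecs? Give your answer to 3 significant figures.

m − M = 5 log₁₀(d/10 pc)
10.68 − (-3.1) = 13.78 = 5 log₁₀(d/10)
d = 10 × 10^(13.78/5) = 10 × 10^2.756 = 5702 pc.

5.70×10^3 pc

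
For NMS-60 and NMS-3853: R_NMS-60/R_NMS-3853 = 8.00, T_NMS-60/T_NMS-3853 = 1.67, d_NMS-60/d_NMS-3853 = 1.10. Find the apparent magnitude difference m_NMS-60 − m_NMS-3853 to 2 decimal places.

-6.54

L_NMS-60/L_NMS-3853 = (8.00)²(1.67)⁴ = 497.8.
F_NMS-60/F_NMS-3853 = (L_NMS-60/L_NMS-3853)/(d_NMS-60/d_NMS-3853)² = 497.8/1.210 = 411.4.
m_NMS-60 − m_NMS-3853 = −2.5 log₁₀(411.4) = -6.54.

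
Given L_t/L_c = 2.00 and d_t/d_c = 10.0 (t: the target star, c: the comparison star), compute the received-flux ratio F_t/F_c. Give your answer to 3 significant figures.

F = L/(4πd²), so F_t/F_c = (L_t/L_c) / (d_t/d_c)²
= 2.00 / (10.0)² = 2.00 / 100.0 = 0.02000.

0.0200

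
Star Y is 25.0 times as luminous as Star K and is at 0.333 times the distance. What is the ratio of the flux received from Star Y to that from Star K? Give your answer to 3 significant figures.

F = L/(4πd²), so F_Y/F_K = (L_Y/L_K) / (d_Y/d_K)²
= 25.0 / (0.333)² = 25.0 / 0.1109 = 225.5.

225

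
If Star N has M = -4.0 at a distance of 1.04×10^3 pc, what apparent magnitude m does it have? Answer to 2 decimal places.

6.09

m = M + 5 log₁₀(d/10 pc) = -4.0 + 5 log₁₀(1.04×10^3/10)
  = -4.0 + 5 × 2.017 = -4.0 + 10.09 = 6.09.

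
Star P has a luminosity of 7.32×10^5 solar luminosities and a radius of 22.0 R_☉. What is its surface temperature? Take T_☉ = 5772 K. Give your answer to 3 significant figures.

3.60×10^4 K

T/T_☉ = (L/L_☉)^(1/4) / (R/R_☉)^(1/2)
T = 5772 × (7.32×10^5)^(1/4) / √(22.0) = 5772 × 29.25 / 4.690 = 3.600×10^4 K.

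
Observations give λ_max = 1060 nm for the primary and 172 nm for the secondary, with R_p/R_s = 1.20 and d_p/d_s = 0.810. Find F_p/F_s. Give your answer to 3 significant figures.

0.00152

Wien's law: T_p/T_s = λ_s/λ_p = 172/1060 = 0.1623.
L_p/L_s = (R_p/R_s)²(T_p/T_s)⁴ = (1.20)²(0.1623)⁴ = 9.983×10^-4.
F_p/F_s = (L_p/L_s)/(d_p/d_s)² = 9.983×10^-4/(0.810)² = 0.001522.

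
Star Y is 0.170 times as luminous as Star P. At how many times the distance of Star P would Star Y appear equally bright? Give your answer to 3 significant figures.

Equal flux requires L_Y/d_Y² = L_P/d_P², so d_Y/d_P = √(L_Y/L_P)
= √(0.170) = 0.4123.

0.412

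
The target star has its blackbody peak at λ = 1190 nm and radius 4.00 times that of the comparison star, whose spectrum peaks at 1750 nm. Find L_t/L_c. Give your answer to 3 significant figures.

Wien's law gives T ∝ 1/λ_max, so T_t/T_c = λ_c/λ_t = 1750/1190 = 1.471.
Then L ∝ R²T⁴ gives L_t/L_c = (4.00)² × (1.471)⁴ = 16.00 × 4.677 = 74.83.

74.8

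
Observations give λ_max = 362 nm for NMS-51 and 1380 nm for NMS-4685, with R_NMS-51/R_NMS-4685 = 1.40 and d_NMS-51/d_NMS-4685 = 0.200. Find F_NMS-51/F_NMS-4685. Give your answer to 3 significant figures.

1.03×10^4

Wien's law: T_NMS-51/T_NMS-4685 = λ_NMS-4685/λ_NMS-51 = 1380/362 = 3.812.
L_NMS-51/L_NMS-4685 = (R_NMS-51/R_NMS-4685)²(T_NMS-51/T_NMS-4685)⁴ = (1.40)²(3.812)⁴ = 413.9.
F_NMS-51/F_NMS-4685 = (L_NMS-51/L_NMS-4685)/(d_NMS-51/d_NMS-4685)² = 413.9/(0.200)² = 1.035×10^4.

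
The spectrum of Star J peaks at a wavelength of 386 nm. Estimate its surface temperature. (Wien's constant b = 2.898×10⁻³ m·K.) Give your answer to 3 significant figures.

7.51×10^3 K

T = b/λ_max = 2.898×10⁻³ / (386×10⁻⁹) = 7508 K.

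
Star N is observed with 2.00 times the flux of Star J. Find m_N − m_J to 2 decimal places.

-0.75

m_N − m_J = −2.5 log₁₀(F_N/F_J) = −2.5 log₁₀(2.00) = −2.5 × (0.301) = -0.753.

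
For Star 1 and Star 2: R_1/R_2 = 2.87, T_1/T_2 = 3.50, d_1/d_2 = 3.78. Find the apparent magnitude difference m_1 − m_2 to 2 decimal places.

-4.84

L_1/L_2 = (2.87)²(3.50)⁴ = 1236.
F_1/F_2 = (L_1/L_2)/(d_1/d_2)² = 1236/14.29 = 86.51.
m_1 − m_2 = −2.5 log₁₀(86.51) = -4.84.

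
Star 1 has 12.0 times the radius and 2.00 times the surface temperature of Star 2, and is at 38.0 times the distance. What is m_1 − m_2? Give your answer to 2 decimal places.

L_1/L_2 = (12.0)²(2.00)⁴ = 2304.
F_1/F_2 = (L_1/L_2)/(d_1/d_2)² = 2304/1444 = 1.596.
m_1 − m_2 = −2.5 log₁₀(1.596) = -0.51.

-0.51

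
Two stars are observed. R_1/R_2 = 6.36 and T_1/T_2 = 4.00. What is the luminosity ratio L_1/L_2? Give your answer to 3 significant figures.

1.04×10^4

From the Stefan–Boltzmann law, L ∝ R²T⁴, so
L_1/L_2 = (R_1/R_2)² (T_1/T_2)⁴ = (6.36)² × (4.00)⁴ = 40.45 × 256.0 = 1.036×10^4.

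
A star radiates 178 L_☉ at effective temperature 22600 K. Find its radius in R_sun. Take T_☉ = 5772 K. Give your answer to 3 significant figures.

R/R_☉ = √(L/L_☉) / (T/T_☉)² = √(178) / (3.915)²
       = 13.34 / 15.33 = 0.8703.

0.870 R_sun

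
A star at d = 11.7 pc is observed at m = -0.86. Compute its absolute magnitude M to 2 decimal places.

-1.20

M = m − 5 log₁₀(d/10 pc) = -0.86 − 5 log₁₀(11.7/10)
  = -0.86 − 5 × 0.068 = -0.86 − 0.34 = -1.20.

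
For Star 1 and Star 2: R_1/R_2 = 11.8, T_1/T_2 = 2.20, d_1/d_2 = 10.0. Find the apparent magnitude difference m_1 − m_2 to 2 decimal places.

L_1/L_2 = (11.8)²(2.20)⁴ = 3262.
F_1/F_2 = (L_1/L_2)/(d_1/d_2)² = 3262/100.0 = 32.62.
m_1 − m_2 = −2.5 log₁₀(32.62) = -3.78.

-3.78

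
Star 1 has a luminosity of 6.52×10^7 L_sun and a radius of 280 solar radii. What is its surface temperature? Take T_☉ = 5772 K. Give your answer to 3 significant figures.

T/T_☉ = (L/L_☉)^(1/4) / (R/R_☉)^(1/2)
T = 5772 × (6.52×10^7)^(1/4) / √(280) = 5772 × 89.86 / 16.73 = 3.100×10^4 K.

3.10×10^4 K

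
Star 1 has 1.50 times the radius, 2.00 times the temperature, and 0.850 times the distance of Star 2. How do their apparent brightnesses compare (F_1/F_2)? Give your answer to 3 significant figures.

L_1/L_2 = (R_1/R_2)²(T_1/T_2)⁴ = (1.50)² × (2.00)⁴ = 36.00.
F_1/F_2 = (L_1/L_2)/(d_1/d_2)² = 36.00 / (0.850)² = 49.83.

49.8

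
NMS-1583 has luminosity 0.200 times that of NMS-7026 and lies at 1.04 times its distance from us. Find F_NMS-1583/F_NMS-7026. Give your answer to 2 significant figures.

0.18

F = L/(4πd²), so F_NMS-1583/F_NMS-7026 = (L_NMS-1583/L_NMS-7026) / (d_NMS-1583/d_NMS-7026)²
= 0.200 / (1.04)² = 0.200 / 1.082 = 0.1849.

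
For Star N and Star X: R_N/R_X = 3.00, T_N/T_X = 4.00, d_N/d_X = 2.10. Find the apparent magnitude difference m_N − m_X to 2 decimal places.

-6.80

L_N/L_X = (3.00)²(4.00)⁴ = 2304.
F_N/F_X = (L_N/L_X)/(d_N/d_X)² = 2304/4.410 = 522.4.
m_N − m_X = −2.5 log₁₀(522.4) = -6.80.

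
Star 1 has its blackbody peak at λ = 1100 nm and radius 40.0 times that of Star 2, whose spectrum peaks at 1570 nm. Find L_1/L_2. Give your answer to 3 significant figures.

6.64×10^3

Wien's law gives T ∝ 1/λ_max, so T_1/T_2 = λ_2/λ_1 = 1570/1100 = 1.427.
Then L ∝ R²T⁴ gives L_1/L_2 = (40.0)² × (1.427)⁴ = 1600 × 4.150 = 6640.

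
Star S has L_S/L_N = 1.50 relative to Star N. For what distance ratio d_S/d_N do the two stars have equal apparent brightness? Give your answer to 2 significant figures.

Equal flux requires L_S/d_S² = L_N/d_N², so d_S/d_N = √(L_S/L_N)
= √(1.50) = 1.225.

1.2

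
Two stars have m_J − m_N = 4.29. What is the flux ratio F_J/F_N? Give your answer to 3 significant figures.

F_J/F_N = 10^(−(m_J − m_N)/2.5) = 10^(-4.29/2.5) = 10^-1.716 = 0.01923.

0.0192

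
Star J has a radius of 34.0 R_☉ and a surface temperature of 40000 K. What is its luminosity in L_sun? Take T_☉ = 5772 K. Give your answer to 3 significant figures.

2.67×10^6 L_sun

L/L_☉ = (R/R_☉)² (T/T_☉)⁴ = (34.0)² × (40000/5772)⁴
       = 1156 × (6.930)⁴ = 1156 × 2306 = 2.666×10^6.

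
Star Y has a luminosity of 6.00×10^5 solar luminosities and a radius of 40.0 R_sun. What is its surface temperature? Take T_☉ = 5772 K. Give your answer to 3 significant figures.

T/T_☉ = (L/L_☉)^(1/4) / (R/R_☉)^(1/2)
T = 5772 × (6.00×10^5)^(1/4) / √(40.0) = 5772 × 27.83 / 6.325 = 2.540×10^4 K.

2.54×10^4 K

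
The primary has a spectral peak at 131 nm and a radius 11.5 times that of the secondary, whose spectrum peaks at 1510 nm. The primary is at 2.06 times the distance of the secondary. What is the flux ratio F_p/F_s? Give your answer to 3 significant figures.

5.50×10^5

Wien's law: T_p/T_s = λ_s/λ_p = 1510/131 = 11.53.
L_p/L_s = (R_p/R_s)²(T_p/T_s)⁴ = (11.5)²(11.53)⁴ = 2.335×10^6.
F_p/F_s = (L_p/L_s)/(d_p/d_s)² = 2.335×10^6/(2.06)² = 5.502×10^5.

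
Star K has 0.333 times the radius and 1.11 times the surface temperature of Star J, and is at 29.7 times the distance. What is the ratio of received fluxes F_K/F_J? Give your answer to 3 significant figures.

1.91×10^-4

L_K/L_J = (R_K/R_J)²(T_K/T_J)⁴ = (0.333)² × (1.11)⁴ = 0.1683.
F_K/F_J = (L_K/L_J)/(d_K/d_J)² = 0.1683 / (29.7)² = 1.908×10^-4.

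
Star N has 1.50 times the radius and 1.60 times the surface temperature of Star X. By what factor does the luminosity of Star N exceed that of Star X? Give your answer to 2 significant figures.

15

From the Stefan–Boltzmann law, L ∝ R²T⁴, so
L_N/L_X = (R_N/R_X)² (T_N/T_X)⁴ = (1.50)² × (1.60)⁴ = 2.250 × 6.554 = 14.75.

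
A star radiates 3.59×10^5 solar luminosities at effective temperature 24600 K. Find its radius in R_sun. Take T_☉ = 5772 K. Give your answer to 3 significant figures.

R/R_☉ = √(L/L_☉) / (T/T_☉)² = √(3.59×10^5) / (4.262)²
       = 599.2 / 18.16 = 32.99.

33.0 R_sun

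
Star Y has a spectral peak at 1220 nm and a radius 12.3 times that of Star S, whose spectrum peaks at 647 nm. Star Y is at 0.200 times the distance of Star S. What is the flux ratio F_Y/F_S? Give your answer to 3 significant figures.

Wien's law: T_Y/T_S = λ_S/λ_Y = 647/1220 = 0.5303.
L_Y/L_S = (R_Y/R_S)²(T_Y/T_S)⁴ = (12.3)²(0.5303)⁴ = 11.97.
F_Y/F_S = (L_Y/L_S)/(d_Y/d_S)² = 11.97/(0.200)² = 299.2.

299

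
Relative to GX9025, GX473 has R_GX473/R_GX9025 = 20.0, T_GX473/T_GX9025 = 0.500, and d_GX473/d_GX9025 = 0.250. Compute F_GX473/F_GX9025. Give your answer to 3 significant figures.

L_GX473/L_GX9025 = (R_GX473/R_GX9025)²(T_GX473/T_GX9025)⁴ = (20.0)² × (0.500)⁴ = 25.00.
F_GX473/F_GX9025 = (L_GX473/L_GX9025)/(d_GX473/d_GX9025)² = 25.00 / (0.250)² = 400.0.

400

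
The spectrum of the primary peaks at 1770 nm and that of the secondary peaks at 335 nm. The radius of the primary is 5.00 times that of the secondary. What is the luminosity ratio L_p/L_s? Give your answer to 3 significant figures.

0.0321

Wien's law gives T ∝ 1/λ_max, so T_p/T_s = λ_s/λ_p = 335/1770 = 0.1893.
Then L ∝ R²T⁴ gives L_p/L_s = (5.00)² × (0.1893)⁴ = 25.00 × 0.001283 = 0.03208.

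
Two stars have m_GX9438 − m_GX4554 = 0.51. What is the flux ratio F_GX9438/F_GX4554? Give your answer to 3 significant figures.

0.625

F_GX9438/F_GX4554 = 10^(−(m_GX9438 − m_GX4554)/2.5) = 10^(-0.51/2.5) = 10^-0.204 = 0.6252.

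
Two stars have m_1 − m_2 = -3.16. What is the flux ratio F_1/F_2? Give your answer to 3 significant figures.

18.4

F_1/F_2 = 10^(−(m_1 − m_2)/2.5) = 10^(3.16/2.5) = 10^1.264 = 18.37.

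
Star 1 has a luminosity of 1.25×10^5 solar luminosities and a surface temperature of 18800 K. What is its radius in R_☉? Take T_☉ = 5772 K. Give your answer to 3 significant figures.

33.3 R_☉

R/R_☉ = √(L/L_☉) / (T/T_☉)² = √(1.25×10^5) / (3.257)²
       = 353.6 / 10.61 = 33.33.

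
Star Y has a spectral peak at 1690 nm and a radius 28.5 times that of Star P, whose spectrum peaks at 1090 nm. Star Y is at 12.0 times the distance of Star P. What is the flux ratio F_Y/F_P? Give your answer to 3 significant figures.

Wien's law: T_Y/T_P = λ_P/λ_Y = 1090/1690 = 0.6450.
L_Y/L_P = (R_Y/R_P)²(T_Y/T_P)⁴ = (28.5)²(0.6450)⁴ = 140.6.
F_Y/F_P = (L_Y/L_P)/(d_Y/d_P)² = 140.6/(12.0)² = 0.9761.

0.976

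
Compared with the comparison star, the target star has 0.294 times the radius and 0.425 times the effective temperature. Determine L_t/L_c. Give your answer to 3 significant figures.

From the Stefan–Boltzmann law, L ∝ R²T⁴, so
L_t/L_c = (R_t/R_c)² (T_t/T_c)⁴ = (0.294)² × (0.425)⁴ = 0.08644 × 0.03263 = 0.002820.

0.00282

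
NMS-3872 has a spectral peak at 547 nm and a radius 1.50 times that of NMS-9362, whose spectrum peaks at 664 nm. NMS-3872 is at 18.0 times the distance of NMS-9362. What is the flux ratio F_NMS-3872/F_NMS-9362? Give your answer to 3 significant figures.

0.0151

Wien's law: T_NMS-3872/T_NMS-9362 = λ_NMS-9362/λ_NMS-3872 = 664/547 = 1.214.
L_NMS-3872/L_NMS-9362 = (R_NMS-3872/R_NMS-9362)²(T_NMS-3872/T_NMS-9362)⁴ = (1.50)²(1.214)⁴ = 4.885.
F_NMS-3872/F_NMS-9362 = (L_NMS-3872/L_NMS-9362)/(d_NMS-3872/d_NMS-9362)² = 4.885/(18.0)² = 0.01508.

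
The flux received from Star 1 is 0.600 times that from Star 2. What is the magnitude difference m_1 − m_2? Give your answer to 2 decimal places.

m_1 − m_2 = −2.5 log₁₀(F_1/F_2) = −2.5 log₁₀(0.600) = −2.5 × (-0.222) = 0.555.

0.55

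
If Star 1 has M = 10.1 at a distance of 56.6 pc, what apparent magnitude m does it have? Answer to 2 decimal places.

13.86

m = M + 5 log₁₀(d/10 pc) = 10.1 + 5 log₁₀(56.6/10)
  = 10.1 + 5 × 0.753 = 10.1 + 3.76 = 13.86.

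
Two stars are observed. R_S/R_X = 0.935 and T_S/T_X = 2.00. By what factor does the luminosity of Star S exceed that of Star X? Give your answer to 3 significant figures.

From the Stefan–Boltzmann law, L ∝ R²T⁴, so
L_S/L_X = (R_S/R_X)² (T_S/T_X)⁴ = (0.935)² × (2.00)⁴ = 0.8742 × 16.00 = 13.99.

14.0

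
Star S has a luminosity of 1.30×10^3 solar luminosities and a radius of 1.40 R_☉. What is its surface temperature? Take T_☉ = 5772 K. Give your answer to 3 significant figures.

T/T_☉ = (L/L_☉)^(1/4) / (R/R_☉)^(1/2)
T = 5772 × (1.30×10^3)^(1/4) / √(1.40) = 5772 × 6.005 / 1.183 = 2.929×10^4 K.

2.93×10^4 K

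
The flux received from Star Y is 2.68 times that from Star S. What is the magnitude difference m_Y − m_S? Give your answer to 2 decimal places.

-1.07

m_Y − m_S = −2.5 log₁₀(F_Y/F_S) = −2.5 log₁₀(2.68) = −2.5 × (0.428) = -1.070.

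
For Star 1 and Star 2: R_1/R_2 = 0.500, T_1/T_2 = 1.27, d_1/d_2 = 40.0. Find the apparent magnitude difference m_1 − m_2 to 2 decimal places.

L_1/L_2 = (0.500)²(1.27)⁴ = 0.6504.
F_1/F_2 = (L_1/L_2)/(d_1/d_2)² = 0.6504/1600 = 4.065×10^-4.
m_1 − m_2 = −2.5 log₁₀(4.065×10^-4) = 8.48.

8.48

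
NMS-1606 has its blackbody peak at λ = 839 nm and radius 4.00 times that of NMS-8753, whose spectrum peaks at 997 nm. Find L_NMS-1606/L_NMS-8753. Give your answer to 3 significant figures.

31.9

Wien's law gives T ∝ 1/λ_max, so T_NMS-1606/T_NMS-8753 = λ_NMS-8753/λ_NMS-1606 = 997/839 = 1.188.
Then L ∝ R²T⁴ gives L_NMS-1606/L_NMS-8753 = (4.00)² × (1.188)⁴ = 16.00 × 1.994 = 31.90.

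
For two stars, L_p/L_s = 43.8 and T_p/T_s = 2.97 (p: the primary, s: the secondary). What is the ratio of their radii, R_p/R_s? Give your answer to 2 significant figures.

0.75

L ∝ R²T⁴ gives R ∝ √L / T², so
R_p/R_s = √(43.8) / (2.97)² = 6.618 / 8.821 = 0.7503.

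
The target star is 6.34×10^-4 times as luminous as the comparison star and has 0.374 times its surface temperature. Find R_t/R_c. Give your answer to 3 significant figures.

0.180

L ∝ R²T⁴ gives R ∝ √L / T², so
R_t/R_c = √(6.34×10^-4) / (0.374)² = 0.02518 / 0.1399 = 0.1800.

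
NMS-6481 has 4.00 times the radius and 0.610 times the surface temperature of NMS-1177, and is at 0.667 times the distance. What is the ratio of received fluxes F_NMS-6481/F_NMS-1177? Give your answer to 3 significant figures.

4.98

L_NMS-6481/L_NMS-1177 = (R_NMS-6481/R_NMS-1177)²(T_NMS-6481/T_NMS-1177)⁴ = (4.00)² × (0.610)⁴ = 2.215.
F_NMS-6481/F_NMS-1177 = (L_NMS-6481/L_NMS-1177)/(d_NMS-6481/d_NMS-1177)² = 2.215 / (0.667)² = 4.980.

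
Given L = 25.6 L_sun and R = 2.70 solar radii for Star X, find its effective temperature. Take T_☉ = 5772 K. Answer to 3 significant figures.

7.90×10^3 K

T/T_☉ = (L/L_☉)^(1/4) / (R/R_☉)^(1/2)
T = 5772 × (25.6)^(1/4) / √(2.70) = 5772 × 2.249 / 1.643 = 7901 K.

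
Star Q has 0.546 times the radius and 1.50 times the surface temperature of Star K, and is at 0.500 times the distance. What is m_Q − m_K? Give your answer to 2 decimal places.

L_Q/L_K = (0.546)²(1.50)⁴ = 1.509.
F_Q/F_K = (L_Q/L_K)/(d_Q/d_K)² = 1.509/0.2500 = 6.037.
m_Q − m_K = −2.5 log₁₀(6.037) = -1.95.

-1.95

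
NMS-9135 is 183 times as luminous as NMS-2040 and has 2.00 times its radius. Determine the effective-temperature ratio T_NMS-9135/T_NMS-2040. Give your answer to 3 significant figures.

2.60

L ∝ R²T⁴ gives T ∝ (L/R²)^(1/4), so
T_NMS-9135/T_NMS-2040 = (183 / 2.00²)^(1/4) = (45.75)^(1/4) = 2.601.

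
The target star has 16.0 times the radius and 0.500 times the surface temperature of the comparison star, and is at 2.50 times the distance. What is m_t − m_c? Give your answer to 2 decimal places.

L_t/L_c = (16.0)²(0.500)⁴ = 16.00.
F_t/F_c = (L_t/L_c)/(d_t/d_c)² = 16.00/6.250 = 2.560.
m_t − m_c = −2.5 log₁₀(2.560) = -1.02.

-1.02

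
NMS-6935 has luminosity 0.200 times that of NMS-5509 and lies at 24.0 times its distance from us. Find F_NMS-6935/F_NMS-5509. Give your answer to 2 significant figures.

3.5×10^-4

F = L/(4πd²), so F_NMS-6935/F_NMS-5509 = (L_NMS-6935/L_NMS-5509) / (d_NMS-6935/d_NMS-5509)²
= 0.200 / (24.0)² = 0.200 / 576.0 = 3.472×10^-4.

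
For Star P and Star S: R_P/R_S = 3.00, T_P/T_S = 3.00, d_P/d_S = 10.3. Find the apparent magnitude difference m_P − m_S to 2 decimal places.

-2.09

L_P/L_S = (3.00)²(3.00)⁴ = 729.0.
F_P/F_S = (L_P/L_S)/(d_P/d_S)² = 729.0/106.1 = 6.872.
m_P − m_S = −2.5 log₁₀(6.872) = -2.09.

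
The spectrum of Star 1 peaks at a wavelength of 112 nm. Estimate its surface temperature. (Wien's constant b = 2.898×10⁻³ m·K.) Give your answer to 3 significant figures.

2.59×10^4 K

T = b/λ_max = 2.898×10⁻³ / (112×10⁻⁹) = 2.587×10^4 K.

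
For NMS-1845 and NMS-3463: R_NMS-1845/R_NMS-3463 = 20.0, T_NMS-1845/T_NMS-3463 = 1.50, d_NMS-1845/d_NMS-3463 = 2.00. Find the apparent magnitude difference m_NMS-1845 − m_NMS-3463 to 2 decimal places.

L_NMS-1845/L_NMS-3463 = (20.0)²(1.50)⁴ = 2025.
F_NMS-1845/F_NMS-3463 = (L_NMS-1845/L_NMS-3463)/(d_NMS-1845/d_NMS-3463)² = 2025/4.000 = 506.2.
m_NMS-1845 − m_NMS-3463 = −2.5 log₁₀(506.2) = -6.76.

-6.76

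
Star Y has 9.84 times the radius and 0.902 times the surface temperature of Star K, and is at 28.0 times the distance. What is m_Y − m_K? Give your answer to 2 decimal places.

2.72

L_Y/L_K = (9.84)²(0.902)⁴ = 64.09.
F_Y/F_K = (L_Y/L_K)/(d_Y/d_K)² = 64.09/784.0 = 0.08175.
m_Y − m_K = −2.5 log₁₀(0.08175) = 2.72.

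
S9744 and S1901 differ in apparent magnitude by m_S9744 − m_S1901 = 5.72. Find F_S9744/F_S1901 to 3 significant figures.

0.00515

F_S9744/F_S1901 = 10^(−(m_S9744 − m_S1901)/2.5) = 10^(-5.72/2.5) = 10^-2.288 = 0.005152.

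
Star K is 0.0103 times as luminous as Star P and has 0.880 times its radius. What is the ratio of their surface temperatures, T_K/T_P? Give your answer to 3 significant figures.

L ∝ R²T⁴ gives T ∝ (L/R²)^(1/4), so
T_K/T_P = (0.0103 / 0.880²)^(1/4) = (0.01330)^(1/4) = 0.3396.

0.340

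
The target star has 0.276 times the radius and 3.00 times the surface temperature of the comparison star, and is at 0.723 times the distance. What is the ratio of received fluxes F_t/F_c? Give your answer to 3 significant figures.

11.8

L_t/L_c = (R_t/R_c)²(T_t/T_c)⁴ = (0.276)² × (3.00)⁴ = 6.170.
F_t/F_c = (L_t/L_c)/(d_t/d_c)² = 6.170 / (0.723)² = 11.80.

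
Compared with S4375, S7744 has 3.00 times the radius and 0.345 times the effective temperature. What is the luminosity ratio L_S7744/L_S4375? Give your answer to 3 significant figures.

From the Stefan–Boltzmann law, L ∝ R²T⁴, so
L_S7744/L_S4375 = (R_S7744/R_S4375)² (T_S7744/T_S4375)⁴ = (3.00)² × (0.345)⁴ = 9.000 × 0.01417 = 0.1275.

0.128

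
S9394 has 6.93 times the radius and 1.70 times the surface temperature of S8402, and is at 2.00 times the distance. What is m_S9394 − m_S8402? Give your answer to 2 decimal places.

-5.00

L_S9394/L_S8402 = (6.93)²(1.70)⁴ = 401.1.
F_S9394/F_S8402 = (L_S9394/L_S8402)/(d_S9394/d_S8402)² = 401.1/4.000 = 100.3.
m_S9394 − m_S8402 = −2.5 log₁₀(100.3) = -5.00.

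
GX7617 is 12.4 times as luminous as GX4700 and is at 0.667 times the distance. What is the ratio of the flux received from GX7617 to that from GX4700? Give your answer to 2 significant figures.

F = L/(4πd²), so F_GX7617/F_GX4700 = (L_GX7617/L_GX4700) / (d_GX7617/d_GX4700)²
= 12.4 / (0.667)² = 12.4 / 0.4449 = 27.87.

28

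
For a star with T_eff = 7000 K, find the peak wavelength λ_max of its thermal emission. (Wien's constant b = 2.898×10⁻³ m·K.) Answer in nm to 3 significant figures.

414 nm

λ_max = b/T = 2.898×10⁻³ / 7000 = 4.14×10^-7 m = 414.0 nm.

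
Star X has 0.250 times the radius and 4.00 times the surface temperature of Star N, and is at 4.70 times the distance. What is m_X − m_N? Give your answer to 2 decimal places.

0.35

L_X/L_N = (0.250)²(4.00)⁴ = 16.00.
F_X/F_N = (L_X/L_N)/(d_X/d_N)² = 16.00/22.09 = 0.7243.
m_X − m_N = −2.5 log₁₀(0.7243) = 0.35.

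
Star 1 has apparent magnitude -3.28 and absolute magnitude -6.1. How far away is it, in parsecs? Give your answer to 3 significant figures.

m − M = 5 log₁₀(d/10 pc)
-3.28 − (-6.1) = 2.82 = 5 log₁₀(d/10)
d = 10 × 10^(2.82/5) = 10 × 10^0.564 = 36.64 pc.

36.6 pc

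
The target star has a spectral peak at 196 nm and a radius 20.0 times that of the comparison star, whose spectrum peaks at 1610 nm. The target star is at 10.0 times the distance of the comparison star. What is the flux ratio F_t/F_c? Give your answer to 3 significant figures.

Wien's law: T_t/T_c = λ_c/λ_t = 1610/196 = 8.214.
L_t/L_c = (R_t/R_c)²(T_t/T_c)⁴ = (20.0)²(8.214)⁴ = 1.821×10^6.
F_t/F_c = (L_t/L_c)/(d_t/d_c)² = 1.821×10^6/(10.0)² = 1.821×10^4.

1.82×10^4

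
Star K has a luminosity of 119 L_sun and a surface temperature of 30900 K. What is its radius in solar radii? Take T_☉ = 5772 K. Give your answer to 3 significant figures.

R/R_☉ = √(L/L_☉) / (T/T_☉)² = √(119) / (5.353)²
       = 10.91 / 28.66 = 0.3806.

0.381 solar radii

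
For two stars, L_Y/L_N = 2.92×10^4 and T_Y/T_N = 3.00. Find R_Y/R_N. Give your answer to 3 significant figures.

19.0

L ∝ R²T⁴ gives R ∝ √L / T², so
R_Y/R_N = √(2.92×10^4) / (3.00)² = 170.9 / 9.000 = 18.99.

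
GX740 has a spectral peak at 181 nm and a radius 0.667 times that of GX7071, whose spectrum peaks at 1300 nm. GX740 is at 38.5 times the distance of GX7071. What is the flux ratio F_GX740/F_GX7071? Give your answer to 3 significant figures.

Wien's law: T_GX740/T_GX7071 = λ_GX7071/λ_GX740 = 1300/181 = 7.182.
L_GX740/L_GX7071 = (R_GX740/R_GX7071)²(T_GX740/T_GX7071)⁴ = (0.667)²(7.182)⁴ = 1184.
F_GX740/F_GX7071 = (L_GX740/L_GX7071)/(d_GX740/d_GX7071)² = 1184/(38.5)² = 0.7987.

0.799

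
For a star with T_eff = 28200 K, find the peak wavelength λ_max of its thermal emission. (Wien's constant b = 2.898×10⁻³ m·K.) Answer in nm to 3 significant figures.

103 nm

λ_max = b/T = 2.898×10⁻³ / 28200 = 1.03×10^-7 m = 102.8 nm.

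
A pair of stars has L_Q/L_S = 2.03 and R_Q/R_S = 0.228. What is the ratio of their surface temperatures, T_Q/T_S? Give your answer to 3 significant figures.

L ∝ R²T⁴ gives T ∝ (L/R²)^(1/4), so
T_Q/T_S = (2.03 / 0.228²)^(1/4) = (39.05)^(1/4) = 2.500.

2.50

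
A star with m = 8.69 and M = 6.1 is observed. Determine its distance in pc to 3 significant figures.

33.0 pc

m − M = 5 log₁₀(d/10 pc)
8.69 − (6.1) = 2.59 = 5 log₁₀(d/10)
d = 10 × 10^(2.59/5) = 10 × 10^0.518 = 32.96 pc.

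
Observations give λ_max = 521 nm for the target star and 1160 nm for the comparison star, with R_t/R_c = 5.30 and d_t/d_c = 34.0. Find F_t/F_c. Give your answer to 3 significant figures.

Wien's law: T_t/T_c = λ_c/λ_t = 1160/521 = 2.226.
L_t/L_c = (R_t/R_c)²(T_t/T_c)⁴ = (5.30)²(2.226)⁴ = 690.3.
F_t/F_c = (L_t/L_c)/(d_t/d_c)² = 690.3/(34.0)² = 0.5971.

0.597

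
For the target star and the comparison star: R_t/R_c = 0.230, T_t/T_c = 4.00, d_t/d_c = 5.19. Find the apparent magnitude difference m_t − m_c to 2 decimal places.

L_t/L_c = (0.230)²(4.00)⁴ = 13.54.
F_t/F_c = (L_t/L_c)/(d_t/d_c)² = 13.54/26.94 = 0.5028.
m_t − m_c = −2.5 log₁₀(0.5028) = 0.75.

0.75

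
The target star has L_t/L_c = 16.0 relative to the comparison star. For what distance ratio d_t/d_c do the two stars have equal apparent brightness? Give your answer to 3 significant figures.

4.00

Equal flux requires L_t/d_t² = L_c/d_c², so d_t/d_c = √(L_t/L_c)
= √(16.0) = 4.000.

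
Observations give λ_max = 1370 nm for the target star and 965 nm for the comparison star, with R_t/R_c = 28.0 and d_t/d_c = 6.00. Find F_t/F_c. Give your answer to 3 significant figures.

Wien's law: T_t/T_c = λ_c/λ_t = 965/1370 = 0.7044.
L_t/L_c = (R_t/R_c)²(T_t/T_c)⁴ = (28.0)²(0.7044)⁴ = 193.0.
F_t/F_c = (L_t/L_c)/(d_t/d_c)² = 193.0/(6.00)² = 5.361.

5.36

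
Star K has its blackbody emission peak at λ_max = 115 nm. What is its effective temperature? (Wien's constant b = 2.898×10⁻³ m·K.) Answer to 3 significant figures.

T = b/λ_max = 2.898×10⁻³ / (115×10⁻⁹) = 2.520×10^4 K.

2.52×10^4 K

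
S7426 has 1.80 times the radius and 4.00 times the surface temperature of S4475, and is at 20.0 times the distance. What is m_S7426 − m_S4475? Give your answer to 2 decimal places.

L_S7426/L_S4475 = (1.80)²(4.00)⁴ = 829.4.
F_S7426/F_S4475 = (L_S7426/L_S4475)/(d_S7426/d_S4475)² = 829.4/400.0 = 2.074.
m_S7426 − m_S4475 = −2.5 log₁₀(2.074) = -0.79.

-0.79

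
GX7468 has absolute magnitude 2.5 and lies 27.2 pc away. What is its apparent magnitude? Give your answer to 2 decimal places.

4.67

m = M + 5 log₁₀(d/10 pc) = 2.5 + 5 log₁₀(27.2/10)
  = 2.5 + 5 × 0.435 = 2.5 + 2.17 = 4.67.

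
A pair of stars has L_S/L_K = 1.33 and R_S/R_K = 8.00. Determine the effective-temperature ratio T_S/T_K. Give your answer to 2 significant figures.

0.38

L ∝ R²T⁴ gives T ∝ (L/R²)^(1/4), so
T_S/T_K = (1.33 / 8.00²)^(1/4) = (0.02078)^(1/4) = 0.3797.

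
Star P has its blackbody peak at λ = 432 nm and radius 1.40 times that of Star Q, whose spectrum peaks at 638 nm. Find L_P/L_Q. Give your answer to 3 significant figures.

9.32

Wien's law gives T ∝ 1/λ_max, so T_P/T_Q = λ_Q/λ_P = 638/432 = 1.477.
Then L ∝ R²T⁴ gives L_P/L_Q = (1.40)² × (1.477)⁴ = 1.960 × 4.757 = 9.324.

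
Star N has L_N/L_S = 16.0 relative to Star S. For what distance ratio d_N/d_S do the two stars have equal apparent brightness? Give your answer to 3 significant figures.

4.00

Equal flux requires L_N/d_N² = L_S/d_S², so d_N/d_S = √(L_N/L_S)
= √(16.0) = 4.000.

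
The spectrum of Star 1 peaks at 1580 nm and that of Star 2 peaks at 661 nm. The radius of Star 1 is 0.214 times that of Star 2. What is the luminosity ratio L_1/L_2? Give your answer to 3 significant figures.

Wien's law gives T ∝ 1/λ_max, so T_1/T_2 = λ_2/λ_1 = 661/1580 = 0.4184.
Then L ∝ R²T⁴ gives L_1/L_2 = (0.214)² × (0.4184)⁴ = 0.04580 × 0.03063 = 0.001403.

0.00140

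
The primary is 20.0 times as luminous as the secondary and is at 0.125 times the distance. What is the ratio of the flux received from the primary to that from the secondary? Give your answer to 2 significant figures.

1.3×10^3

F = L/(4πd²), so F_p/F_s = (L_p/L_s) / (d_p/d_s)²
= 20.0 / (0.125)² = 20.0 / 0.01562 = 1280.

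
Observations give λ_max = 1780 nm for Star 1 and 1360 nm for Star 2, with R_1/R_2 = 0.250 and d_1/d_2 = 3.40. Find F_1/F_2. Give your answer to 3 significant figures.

Wien's law: T_1/T_2 = λ_2/λ_1 = 1360/1780 = 0.7640.
L_1/L_2 = (R_1/R_2)²(T_1/T_2)⁴ = (0.250)²(0.7640)⁴ = 0.02130.
F_1/F_2 = (L_1/L_2)/(d_1/d_2)² = 0.02130/(3.40)² = 0.001842.

0.00184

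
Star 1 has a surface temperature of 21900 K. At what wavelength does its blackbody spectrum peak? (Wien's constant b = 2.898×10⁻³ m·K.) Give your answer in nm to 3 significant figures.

132 nm

λ_max = b/T = 2.898×10⁻³ / 21900 = 1.32×10^-7 m = 132.3 nm.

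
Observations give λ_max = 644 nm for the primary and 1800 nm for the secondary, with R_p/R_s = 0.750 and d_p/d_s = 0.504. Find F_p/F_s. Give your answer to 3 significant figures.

135

Wien's law: T_p/T_s = λ_s/λ_p = 1800/644 = 2.795.
L_p/L_s = (R_p/R_s)²(T_p/T_s)⁴ = (0.750)²(2.795)⁴ = 34.33.
F_p/F_s = (L_p/L_s)/(d_p/d_s)² = 34.33/(0.504)² = 135.1.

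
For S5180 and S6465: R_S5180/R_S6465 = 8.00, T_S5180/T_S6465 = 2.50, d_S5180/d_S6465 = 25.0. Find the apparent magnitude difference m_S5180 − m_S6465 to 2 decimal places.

-1.51

L_S5180/L_S6465 = (8.00)²(2.50)⁴ = 2500.
F_S5180/F_S6465 = (L_S5180/L_S6465)/(d_S5180/d_S6465)² = 2500/625.0 = 4.000.
m_S5180 − m_S6465 = −2.5 log₁₀(4.000) = -1.51.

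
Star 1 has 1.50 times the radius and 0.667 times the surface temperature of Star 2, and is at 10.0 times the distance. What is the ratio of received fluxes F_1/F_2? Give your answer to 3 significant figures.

L_1/L_2 = (R_1/R_2)²(T_1/T_2)⁴ = (1.50)² × (0.667)⁴ = 0.4453.
F_1/F_2 = (L_1/L_2)/(d_1/d_2)² = 0.4453 / (10.0)² = 0.004453.

0.00445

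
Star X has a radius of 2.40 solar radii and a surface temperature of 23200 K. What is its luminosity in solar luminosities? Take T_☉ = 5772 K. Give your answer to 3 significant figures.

L/L_☉ = (R/R_☉)² (T/T_☉)⁴ = (2.40)² × (23200/5772)⁴
       = 5.760 × (4.019)⁴ = 5.760 × 261.0 = 1503.

1.50×10^3 solar luminosities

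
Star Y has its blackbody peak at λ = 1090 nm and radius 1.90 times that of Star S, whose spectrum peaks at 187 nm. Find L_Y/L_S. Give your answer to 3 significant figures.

0.00313

Wien's law gives T ∝ 1/λ_max, so T_Y/T_S = λ_S/λ_Y = 187/1090 = 0.1716.
Then L ∝ R²T⁴ gives L_Y/L_S = (1.90)² × (0.1716)⁴ = 3.610 × 8.663×10^-4 = 0.003127.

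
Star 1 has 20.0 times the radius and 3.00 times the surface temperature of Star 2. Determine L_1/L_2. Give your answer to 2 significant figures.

3.2×10^4

From the Stefan–Boltzmann law, L ∝ R²T⁴, so
L_1/L_2 = (R_1/R_2)² (T_1/T_2)⁴ = (20.0)² × (3.00)⁴ = 400.0 × 81.00 = 3.240×10^4.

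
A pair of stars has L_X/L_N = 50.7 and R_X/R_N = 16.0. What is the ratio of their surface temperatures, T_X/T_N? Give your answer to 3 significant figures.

L ∝ R²T⁴ gives T ∝ (L/R²)^(1/4), so
T_X/T_N = (50.7 / 16.0²)^(1/4) = (0.1980)^(1/4) = 0.6671.

0.667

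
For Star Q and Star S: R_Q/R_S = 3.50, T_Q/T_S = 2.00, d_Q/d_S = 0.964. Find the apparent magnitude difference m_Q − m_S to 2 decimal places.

L_Q/L_S = (3.50)²(2.00)⁴ = 196.0.
F_Q/F_S = (L_Q/L_S)/(d_Q/d_S)² = 196.0/0.9293 = 210.9.
m_Q − m_S = −2.5 log₁₀(210.9) = -5.81.

-5.81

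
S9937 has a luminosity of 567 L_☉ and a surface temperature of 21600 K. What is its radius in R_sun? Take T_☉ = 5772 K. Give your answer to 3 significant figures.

R/R_☉ = √(L/L_☉) / (T/T_☉)² = √(567) / (3.742)²
       = 23.81 / 14.00 = 1.700.

1.70 R_sun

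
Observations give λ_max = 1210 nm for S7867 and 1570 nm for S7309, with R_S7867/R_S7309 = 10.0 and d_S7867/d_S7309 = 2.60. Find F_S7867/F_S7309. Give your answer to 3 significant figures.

41.9

Wien's law: T_S7867/T_S7309 = λ_S7309/λ_S7867 = 1570/1210 = 1.298.
L_S7867/L_S7309 = (R_S7867/R_S7309)²(T_S7867/T_S7309)⁴ = (10.0)²(1.298)⁴ = 283.4.
F_S7867/F_S7309 = (L_S7867/L_S7309)/(d_S7867/d_S7309)² = 283.4/(2.60)² = 41.93.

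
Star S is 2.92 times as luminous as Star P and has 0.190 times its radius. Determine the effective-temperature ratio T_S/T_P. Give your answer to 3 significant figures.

L ∝ R²T⁴ gives T ∝ (L/R²)^(1/4), so
T_S/T_P = (2.92 / 0.190²)^(1/4) = (80.89)^(1/4) = 2.999.

3.00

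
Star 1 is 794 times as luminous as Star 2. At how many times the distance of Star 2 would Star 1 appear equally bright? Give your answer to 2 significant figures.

28

Equal flux requires L_1/d_1² = L_2/d_2², so d_1/d_2 = √(L_1/L_2)
= √(794) = 28.18.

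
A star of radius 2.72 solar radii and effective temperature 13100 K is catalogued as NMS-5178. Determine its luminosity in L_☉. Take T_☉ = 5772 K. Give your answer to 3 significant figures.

196 L_☉

L/L_☉ = (R/R_☉)² (T/T_☉)⁴ = (2.72)² × (13100/5772)⁴
       = 7.398 × (2.270)⁴ = 7.398 × 26.53 = 196.3.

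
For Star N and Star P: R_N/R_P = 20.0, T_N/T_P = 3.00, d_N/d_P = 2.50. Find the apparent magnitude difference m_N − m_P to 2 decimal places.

L_N/L_P = (20.0)²(3.00)⁴ = 3.240×10^4.
F_N/F_P = (L_N/L_P)/(d_N/d_P)² = 3.240×10^4/6.250 = 5184.
m_N − m_P = −2.5 log₁₀(5184) = -9.29.

-9.29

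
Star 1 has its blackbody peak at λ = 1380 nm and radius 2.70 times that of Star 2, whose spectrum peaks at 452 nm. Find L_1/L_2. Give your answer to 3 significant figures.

Wien's law gives T ∝ 1/λ_max, so T_1/T_2 = λ_2/λ_1 = 452/1380 = 0.3275.
Then L ∝ R²T⁴ gives L_1/L_2 = (2.70)² × (0.3275)⁴ = 7.290 × 0.01151 = 0.08390.

0.0839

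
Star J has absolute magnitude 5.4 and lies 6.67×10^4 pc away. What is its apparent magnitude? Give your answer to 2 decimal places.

m = M + 5 log₁₀(d/10 pc) = 5.4 + 5 log₁₀(6.67×10^4/10)
  = 5.4 + 5 × 3.824 = 5.4 + 19.12 = 24.52.

24.52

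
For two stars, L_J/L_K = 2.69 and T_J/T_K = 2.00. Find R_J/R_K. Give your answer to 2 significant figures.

0.41

L ∝ R²T⁴ gives R ∝ √L / T², so
R_J/R_K = √(2.69) / (2.00)² = 1.640 / 4.000 = 0.4100.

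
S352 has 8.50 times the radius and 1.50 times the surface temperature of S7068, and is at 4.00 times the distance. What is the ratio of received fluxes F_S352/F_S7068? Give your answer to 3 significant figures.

22.9

L_S352/L_S7068 = (R_S352/R_S7068)²(T_S352/T_S7068)⁴ = (8.50)² × (1.50)⁴ = 365.8.
F_S352/F_S7068 = (L_S352/L_S7068)/(d_S352/d_S7068)² = 365.8 / (4.00)² = 22.86.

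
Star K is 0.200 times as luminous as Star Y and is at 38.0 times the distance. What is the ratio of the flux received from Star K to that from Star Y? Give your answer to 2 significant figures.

1.4×10^-4

F = L/(4πd²), so F_K/F_Y = (L_K/L_Y) / (d_K/d_Y)²
= 0.200 / (38.0)² = 0.200 / 1444 = 1.385×10^-4.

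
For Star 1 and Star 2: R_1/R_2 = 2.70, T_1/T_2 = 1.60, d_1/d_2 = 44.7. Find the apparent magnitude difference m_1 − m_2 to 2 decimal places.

L_1/L_2 = (2.70)²(1.60)⁴ = 47.78.
F_1/F_2 = (L_1/L_2)/(d_1/d_2)² = 47.78/1998 = 0.02391.
m_1 − m_2 = −2.5 log₁₀(0.02391) = 4.05.

4.05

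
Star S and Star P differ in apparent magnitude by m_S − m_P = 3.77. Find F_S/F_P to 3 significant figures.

F_S/F_P = 10^(−(m_S − m_P)/2.5) = 10^(-3.77/2.5) = 10^-1.508 = 0.03105.

0.0310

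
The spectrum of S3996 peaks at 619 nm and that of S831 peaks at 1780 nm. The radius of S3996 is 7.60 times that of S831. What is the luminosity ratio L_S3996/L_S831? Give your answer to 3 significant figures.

3.95×10^3

Wien's law gives T ∝ 1/λ_max, so T_S3996/T_S831 = λ_S831/λ_S3996 = 1780/619 = 2.876.
Then L ∝ R²T⁴ gives L_S3996/L_S831 = (7.60)² × (2.876)⁴ = 57.76 × 68.38 = 3950.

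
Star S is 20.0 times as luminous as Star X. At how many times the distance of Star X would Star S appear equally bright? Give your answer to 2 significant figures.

4.5

Equal flux requires L_S/d_S² = L_X/d_X², so d_S/d_X = √(L_S/L_X)
= √(20.0) = 4.472.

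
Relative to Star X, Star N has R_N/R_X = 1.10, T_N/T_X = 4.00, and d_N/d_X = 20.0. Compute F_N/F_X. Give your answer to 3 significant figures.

0.774

L_N/L_X = (R_N/R_X)²(T_N/T_X)⁴ = (1.10)² × (4.00)⁴ = 309.8.
F_N/F_X = (L_N/L_X)/(d_N/d_X)² = 309.8 / (20.0)² = 0.7744.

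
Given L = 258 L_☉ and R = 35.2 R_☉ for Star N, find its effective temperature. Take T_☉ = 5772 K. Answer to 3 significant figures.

3.90×10^3 K

T/T_☉ = (L/L_☉)^(1/4) / (R/R_☉)^(1/2)
T = 5772 × (258)^(1/4) / √(35.2) = 5772 × 4.008 / 5.933 = 3899 K.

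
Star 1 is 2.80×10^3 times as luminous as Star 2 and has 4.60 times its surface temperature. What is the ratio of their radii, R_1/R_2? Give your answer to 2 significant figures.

L ∝ R²T⁴ gives R ∝ √L / T², so
R_1/R_2 = √(2.80×10^3) / (4.60)² = 52.92 / 21.16 = 2.501.

2.5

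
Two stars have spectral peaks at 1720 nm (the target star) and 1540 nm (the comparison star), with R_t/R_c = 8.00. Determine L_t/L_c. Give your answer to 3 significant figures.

Wien's law gives T ∝ 1/λ_max, so T_t/T_c = λ_c/λ_t = 1540/1720 = 0.8953.
Then L ∝ R²T⁴ gives L_t/L_c = (8.00)² × (0.8953)⁴ = 64.00 × 0.6426 = 41.13.

41.1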